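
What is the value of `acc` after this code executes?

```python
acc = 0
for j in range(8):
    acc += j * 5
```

Let's trace through this code step by step.

Initialize: acc = 0
Entering loop: for j in range(8):

After execution: acc = 140
140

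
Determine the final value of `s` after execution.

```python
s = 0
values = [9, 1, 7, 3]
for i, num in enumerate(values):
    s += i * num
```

Let's trace through this code step by step.

Initialize: s = 0
Initialize: values = [9, 1, 7, 3]
Entering loop: for i, num in enumerate(values):

After execution: s = 24
24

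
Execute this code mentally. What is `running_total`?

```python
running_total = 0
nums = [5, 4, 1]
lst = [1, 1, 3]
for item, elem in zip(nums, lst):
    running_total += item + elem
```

Let's trace through this code step by step.

Initialize: running_total = 0
Initialize: nums = [5, 4, 1]
Initialize: lst = [1, 1, 3]
Entering loop: for item, elem in zip(nums, lst):

After execution: running_total = 15
15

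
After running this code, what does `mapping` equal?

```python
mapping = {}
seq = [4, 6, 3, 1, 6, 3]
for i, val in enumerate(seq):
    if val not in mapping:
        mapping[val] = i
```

Let's trace through this code step by step.

Initialize: mapping = {}
Initialize: seq = [4, 6, 3, 1, 6, 3]
Entering loop: for i, val in enumerate(seq):

After execution: mapping = {4: 0, 6: 1, 3: 2, 1: 3}
{4: 0, 6: 1, 3: 2, 1: 3}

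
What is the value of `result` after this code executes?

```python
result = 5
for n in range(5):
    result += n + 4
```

Let's trace through this code step by step.

Initialize: result = 5
Entering loop: for n in range(5):

After execution: result = 35
35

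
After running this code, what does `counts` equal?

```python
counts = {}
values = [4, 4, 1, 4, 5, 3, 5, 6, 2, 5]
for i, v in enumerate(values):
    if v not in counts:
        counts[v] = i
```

Let's trace through this code step by step.

Initialize: counts = {}
Initialize: values = [4, 4, 1, 4, 5, 3, 5, 6, 2, 5]
Entering loop: for i, v in enumerate(values):

After execution: counts = {4: 0, 1: 2, 5: 4, 3: 5, 6: 7, 2: 8}
{4: 0, 1: 2, 5: 4, 3: 5, 6: 7, 2: 8}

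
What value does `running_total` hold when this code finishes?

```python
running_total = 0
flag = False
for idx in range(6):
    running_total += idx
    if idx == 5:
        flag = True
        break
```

Let's trace through this code step by step.

Initialize: running_total = 0
Initialize: flag = False
Entering loop: for idx in range(6):

After execution: running_total = 15
15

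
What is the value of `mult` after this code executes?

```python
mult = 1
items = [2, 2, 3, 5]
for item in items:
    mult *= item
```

Let's trace through this code step by step.

Initialize: mult = 1
Initialize: items = [2, 2, 3, 5]
Entering loop: for item in items:

After execution: mult = 60
60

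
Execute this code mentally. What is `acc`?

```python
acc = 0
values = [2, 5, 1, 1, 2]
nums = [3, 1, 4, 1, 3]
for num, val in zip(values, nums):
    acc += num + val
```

Let's trace through this code step by step.

Initialize: acc = 0
Initialize: values = [2, 5, 1, 1, 2]
Initialize: nums = [3, 1, 4, 1, 3]
Entering loop: for num, val in zip(values, nums):

After execution: acc = 23
23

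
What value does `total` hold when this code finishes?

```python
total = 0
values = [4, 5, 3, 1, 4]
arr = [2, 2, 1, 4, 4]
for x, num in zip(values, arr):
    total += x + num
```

Let's trace through this code step by step.

Initialize: total = 0
Initialize: values = [4, 5, 3, 1, 4]
Initialize: arr = [2, 2, 1, 4, 4]
Entering loop: for x, num in zip(values, arr):

After execution: total = 30
30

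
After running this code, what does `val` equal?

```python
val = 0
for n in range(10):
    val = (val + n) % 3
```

Let's trace through this code step by step.

Initialize: val = 0
Entering loop: for n in range(10):

After execution: val = 0
0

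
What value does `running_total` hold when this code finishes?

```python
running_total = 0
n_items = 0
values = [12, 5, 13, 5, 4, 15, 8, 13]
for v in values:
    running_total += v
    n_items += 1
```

Let's trace through this code step by step.

Initialize: running_total = 0
Initialize: n_items = 0
Initialize: values = [12, 5, 13, 5, 4, 15, 8, 13]
Entering loop: for v in values:

After execution: running_total = 75
75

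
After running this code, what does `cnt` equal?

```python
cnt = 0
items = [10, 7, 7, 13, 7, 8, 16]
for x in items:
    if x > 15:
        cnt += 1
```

Let's trace through this code step by step.

Initialize: cnt = 0
Initialize: items = [10, 7, 7, 13, 7, 8, 16]
Entering loop: for x in items:

After execution: cnt = 1
1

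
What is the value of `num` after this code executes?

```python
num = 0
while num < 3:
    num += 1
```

Let's trace through this code step by step.

Initialize: num = 0
Entering loop: while num < 3:

After execution: num = 3
3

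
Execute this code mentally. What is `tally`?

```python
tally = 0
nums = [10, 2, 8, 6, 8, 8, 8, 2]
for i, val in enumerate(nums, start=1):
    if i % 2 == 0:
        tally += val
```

Let's trace through this code step by step.

Initialize: tally = 0
Initialize: nums = [10, 2, 8, 6, 8, 8, 8, 2]
Entering loop: for i, val in enumerate(nums, start=1):

After execution: tally = 18
18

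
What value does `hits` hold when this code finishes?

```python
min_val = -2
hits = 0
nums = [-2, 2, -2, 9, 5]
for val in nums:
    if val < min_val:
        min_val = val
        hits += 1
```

Let's trace through this code step by step.

Initialize: min_val = -2
Initialize: hits = 0
Initialize: nums = [-2, 2, -2, 9, 5]
Entering loop: for val in nums:

After execution: hits = 0
0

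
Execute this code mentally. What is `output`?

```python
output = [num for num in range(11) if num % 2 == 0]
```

Let's trace through this code step by step.

Initialize: output = [num for num in range(11) if num % 2 == 0]

After execution: output = [0, 2, 4, 6, 8, 10]
[0, 2, 4, 6, 8, 10]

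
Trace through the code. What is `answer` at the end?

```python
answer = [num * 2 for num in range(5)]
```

Let's trace through this code step by step.

Initialize: answer = [num * 2 for num in range(5)]

After execution: answer = [0, 2, 4, 6, 8]
[0, 2, 4, 6, 8]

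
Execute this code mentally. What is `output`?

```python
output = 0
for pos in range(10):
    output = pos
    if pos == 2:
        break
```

Let's trace through this code step by step.

Initialize: output = 0
Entering loop: for pos in range(10):

After execution: output = 2
2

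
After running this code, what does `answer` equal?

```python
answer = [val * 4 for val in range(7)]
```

Let's trace through this code step by step.

Initialize: answer = [val * 4 for val in range(7)]

After execution: answer = [0, 4, 8, 12, 16, 20, 24]
[0, 4, 8, 12, 16, 20, 24]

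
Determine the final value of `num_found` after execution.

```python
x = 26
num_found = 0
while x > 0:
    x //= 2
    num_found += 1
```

Let's trace through this code step by step.

Initialize: x = 26
Initialize: num_found = 0
Entering loop: while x > 0:

After execution: num_found = 5
5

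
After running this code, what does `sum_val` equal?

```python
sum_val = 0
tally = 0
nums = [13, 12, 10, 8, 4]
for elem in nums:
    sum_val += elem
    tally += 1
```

Let's trace through this code step by step.

Initialize: sum_val = 0
Initialize: tally = 0
Initialize: nums = [13, 12, 10, 8, 4]
Entering loop: for elem in nums:

After execution: sum_val = 47
47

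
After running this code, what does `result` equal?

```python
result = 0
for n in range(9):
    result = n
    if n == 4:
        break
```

Let's trace through this code step by step.

Initialize: result = 0
Entering loop: for n in range(9):

After execution: result = 4
4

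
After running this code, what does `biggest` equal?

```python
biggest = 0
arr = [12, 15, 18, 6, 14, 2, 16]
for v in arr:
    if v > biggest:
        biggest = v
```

Let's trace through this code step by step.

Initialize: biggest = 0
Initialize: arr = [12, 15, 18, 6, 14, 2, 16]
Entering loop: for v in arr:

After execution: biggest = 18
18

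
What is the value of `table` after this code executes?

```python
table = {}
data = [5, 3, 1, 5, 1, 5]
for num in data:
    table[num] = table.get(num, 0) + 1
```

Let's trace through this code step by step.

Initialize: table = {}
Initialize: data = [5, 3, 1, 5, 1, 5]
Entering loop: for num in data:

After execution: table = {5: 3, 3: 1, 1: 2}
{5: 3, 3: 1, 1: 2}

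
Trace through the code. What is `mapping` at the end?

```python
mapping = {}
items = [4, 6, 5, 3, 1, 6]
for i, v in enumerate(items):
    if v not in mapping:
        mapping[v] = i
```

Let's trace through this code step by step.

Initialize: mapping = {}
Initialize: items = [4, 6, 5, 3, 1, 6]
Entering loop: for i, v in enumerate(items):

After execution: mapping = {4: 0, 6: 1, 5: 2, 3: 3, 1: 4}
{4: 0, 6: 1, 5: 2, 3: 3, 1: 4}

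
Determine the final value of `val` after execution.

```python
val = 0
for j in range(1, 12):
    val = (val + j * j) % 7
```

Let's trace through this code step by step.

Initialize: val = 0
Entering loop: for j in range(1, 12):

After execution: val = 2
2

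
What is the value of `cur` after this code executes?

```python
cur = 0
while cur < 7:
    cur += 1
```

Let's trace through this code step by step.

Initialize: cur = 0
Entering loop: while cur < 7:

After execution: cur = 7
7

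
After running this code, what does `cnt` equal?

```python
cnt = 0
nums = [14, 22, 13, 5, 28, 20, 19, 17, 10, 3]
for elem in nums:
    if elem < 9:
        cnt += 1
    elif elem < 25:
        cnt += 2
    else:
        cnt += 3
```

Let's trace through this code step by step.

Initialize: cnt = 0
Initialize: nums = [14, 22, 13, 5, 28, 20, 19, 17, 10, 3]
Entering loop: for elem in nums:

After execution: cnt = 19
19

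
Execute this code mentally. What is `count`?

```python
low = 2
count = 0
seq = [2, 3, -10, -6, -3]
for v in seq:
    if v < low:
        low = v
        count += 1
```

Let's trace through this code step by step.

Initialize: low = 2
Initialize: count = 0
Initialize: seq = [2, 3, -10, -6, -3]
Entering loop: for v in seq:

After execution: count = 1
1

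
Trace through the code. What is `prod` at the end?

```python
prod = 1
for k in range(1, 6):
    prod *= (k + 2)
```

Let's trace through this code step by step.

Initialize: prod = 1
Entering loop: for k in range(1, 6):

After execution: prod = 2520
2520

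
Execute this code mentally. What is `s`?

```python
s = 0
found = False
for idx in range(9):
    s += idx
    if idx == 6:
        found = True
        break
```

Let's trace through this code step by step.

Initialize: s = 0
Initialize: found = False
Entering loop: for idx in range(9):

After execution: s = 21
21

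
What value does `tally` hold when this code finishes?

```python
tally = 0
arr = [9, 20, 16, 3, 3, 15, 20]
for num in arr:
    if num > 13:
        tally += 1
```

Let's trace through this code step by step.

Initialize: tally = 0
Initialize: arr = [9, 20, 16, 3, 3, 15, 20]
Entering loop: for num in arr:

After execution: tally = 4
4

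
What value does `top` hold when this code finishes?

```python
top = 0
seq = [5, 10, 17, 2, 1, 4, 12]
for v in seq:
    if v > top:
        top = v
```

Let's trace through this code step by step.

Initialize: top = 0
Initialize: seq = [5, 10, 17, 2, 1, 4, 12]
Entering loop: for v in seq:

After execution: top = 17
17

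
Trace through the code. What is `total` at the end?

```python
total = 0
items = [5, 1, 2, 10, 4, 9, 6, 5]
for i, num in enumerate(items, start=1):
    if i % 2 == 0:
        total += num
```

Let's trace through this code step by step.

Initialize: total = 0
Initialize: items = [5, 1, 2, 10, 4, 9, 6, 5]
Entering loop: for i, num in enumerate(items, start=1):

After execution: total = 25
25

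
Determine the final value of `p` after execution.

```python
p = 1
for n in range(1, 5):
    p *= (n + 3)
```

Let's trace through this code step by step.

Initialize: p = 1
Entering loop: for n in range(1, 5):

After execution: p = 840
840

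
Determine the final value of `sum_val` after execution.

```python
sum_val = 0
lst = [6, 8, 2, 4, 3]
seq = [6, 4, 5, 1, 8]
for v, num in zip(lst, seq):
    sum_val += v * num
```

Let's trace through this code step by step.

Initialize: sum_val = 0
Initialize: lst = [6, 8, 2, 4, 3]
Initialize: seq = [6, 4, 5, 1, 8]
Entering loop: for v, num in zip(lst, seq):

After execution: sum_val = 106
106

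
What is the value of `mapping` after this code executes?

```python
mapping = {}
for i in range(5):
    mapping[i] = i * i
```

Let's trace through this code step by step.

Initialize: mapping = {}
Entering loop: for i in range(5):

After execution: mapping = {0: 0, 1: 1, 2: 4, 3: 9, 4: 16}
{0: 0, 1: 1, 2: 4, 3: 9, 4: 16}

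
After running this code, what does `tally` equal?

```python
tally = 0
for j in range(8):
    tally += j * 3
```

Let's trace through this code step by step.

Initialize: tally = 0
Entering loop: for j in range(8):

After execution: tally = 84
84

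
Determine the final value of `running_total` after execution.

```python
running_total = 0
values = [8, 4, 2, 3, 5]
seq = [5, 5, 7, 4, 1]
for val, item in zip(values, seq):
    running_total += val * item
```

Let's trace through this code step by step.

Initialize: running_total = 0
Initialize: values = [8, 4, 2, 3, 5]
Initialize: seq = [5, 5, 7, 4, 1]
Entering loop: for val, item in zip(values, seq):

After execution: running_total = 91
91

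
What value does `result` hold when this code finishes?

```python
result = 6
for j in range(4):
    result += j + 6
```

Let's trace through this code step by step.

Initialize: result = 6
Entering loop: for j in range(4):

After execution: result = 36
36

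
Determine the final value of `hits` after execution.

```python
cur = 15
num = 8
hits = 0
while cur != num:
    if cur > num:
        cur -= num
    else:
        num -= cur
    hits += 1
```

Let's trace through this code step by step.

Initialize: cur = 15
Initialize: num = 8
Initialize: hits = 0
Entering loop: while cur != num:

After execution: hits = 8
8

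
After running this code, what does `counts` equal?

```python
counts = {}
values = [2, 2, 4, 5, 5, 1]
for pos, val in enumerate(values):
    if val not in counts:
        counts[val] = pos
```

Let's trace through this code step by step.

Initialize: counts = {}
Initialize: values = [2, 2, 4, 5, 5, 1]
Entering loop: for pos, val in enumerate(values):

After execution: counts = {2: 0, 4: 2, 5: 3, 1: 5}
{2: 0, 4: 2, 5: 3, 1: 5}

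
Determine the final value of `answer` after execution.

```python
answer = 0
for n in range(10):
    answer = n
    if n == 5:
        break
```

Let's trace through this code step by step.

Initialize: answer = 0
Entering loop: for n in range(10):

After execution: answer = 5
5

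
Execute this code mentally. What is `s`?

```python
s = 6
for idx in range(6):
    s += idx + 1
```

Let's trace through this code step by step.

Initialize: s = 6
Entering loop: for idx in range(6):

After execution: s = 27
27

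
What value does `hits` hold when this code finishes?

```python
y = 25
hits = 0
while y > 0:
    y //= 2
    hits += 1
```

Let's trace through this code step by step.

Initialize: y = 25
Initialize: hits = 0
Entering loop: while y > 0:

After execution: hits = 5
5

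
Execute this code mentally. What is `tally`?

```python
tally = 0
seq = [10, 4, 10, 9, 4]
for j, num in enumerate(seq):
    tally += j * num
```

Let's trace through this code step by step.

Initialize: tally = 0
Initialize: seq = [10, 4, 10, 9, 4]
Entering loop: for j, num in enumerate(seq):

After execution: tally = 67
67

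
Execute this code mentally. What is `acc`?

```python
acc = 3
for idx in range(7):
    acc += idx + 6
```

Let's trace through this code step by step.

Initialize: acc = 3
Entering loop: for idx in range(7):

After execution: acc = 66
66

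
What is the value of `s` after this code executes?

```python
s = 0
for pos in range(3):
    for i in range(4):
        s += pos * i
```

Let's trace through this code step by step.

Initialize: s = 0
Entering loop: for pos in range(3):

After execution: s = 18
18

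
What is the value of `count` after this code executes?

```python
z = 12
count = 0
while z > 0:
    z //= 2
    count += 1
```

Let's trace through this code step by step.

Initialize: z = 12
Initialize: count = 0
Entering loop: while z > 0:

After execution: count = 4
4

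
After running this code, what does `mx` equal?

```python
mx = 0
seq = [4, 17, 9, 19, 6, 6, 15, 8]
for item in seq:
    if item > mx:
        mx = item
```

Let's trace through this code step by step.

Initialize: mx = 0
Initialize: seq = [4, 17, 9, 19, 6, 6, 15, 8]
Entering loop: for item in seq:

After execution: mx = 19
19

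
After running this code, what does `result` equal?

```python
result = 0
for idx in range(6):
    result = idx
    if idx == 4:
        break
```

Let's trace through this code step by step.

Initialize: result = 0
Entering loop: for idx in range(6):

After execution: result = 4
4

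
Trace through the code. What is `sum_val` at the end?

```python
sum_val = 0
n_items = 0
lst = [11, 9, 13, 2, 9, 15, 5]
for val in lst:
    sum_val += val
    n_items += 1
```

Let's trace through this code step by step.

Initialize: sum_val = 0
Initialize: n_items = 0
Initialize: lst = [11, 9, 13, 2, 9, 15, 5]
Entering loop: for val in lst:

After execution: sum_val = 64
64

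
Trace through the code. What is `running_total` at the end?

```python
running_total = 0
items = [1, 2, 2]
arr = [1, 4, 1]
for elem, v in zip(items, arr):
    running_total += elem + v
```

Let's trace through this code step by step.

Initialize: running_total = 0
Initialize: items = [1, 2, 2]
Initialize: arr = [1, 4, 1]
Entering loop: for elem, v in zip(items, arr):

After execution: running_total = 11
11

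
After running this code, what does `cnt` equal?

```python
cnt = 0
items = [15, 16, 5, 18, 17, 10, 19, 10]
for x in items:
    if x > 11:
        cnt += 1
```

Let's trace through this code step by step.

Initialize: cnt = 0
Initialize: items = [15, 16, 5, 18, 17, 10, 19, 10]
Entering loop: for x in items:

After execution: cnt = 5
5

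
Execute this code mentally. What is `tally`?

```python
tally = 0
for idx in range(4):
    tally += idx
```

Let's trace through this code step by step.

Initialize: tally = 0
Entering loop: for idx in range(4):

After execution: tally = 6
6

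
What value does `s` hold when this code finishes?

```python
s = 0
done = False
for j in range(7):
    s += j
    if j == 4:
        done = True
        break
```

Let's trace through this code step by step.

Initialize: s = 0
Initialize: done = False
Entering loop: for j in range(7):

After execution: s = 10
10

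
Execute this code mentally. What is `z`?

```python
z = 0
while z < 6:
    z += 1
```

Let's trace through this code step by step.

Initialize: z = 0
Entering loop: while z < 6:

After execution: z = 6
6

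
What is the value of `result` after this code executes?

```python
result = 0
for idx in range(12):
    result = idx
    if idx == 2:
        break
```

Let's trace through this code step by step.

Initialize: result = 0
Entering loop: for idx in range(12):

After execution: result = 2
2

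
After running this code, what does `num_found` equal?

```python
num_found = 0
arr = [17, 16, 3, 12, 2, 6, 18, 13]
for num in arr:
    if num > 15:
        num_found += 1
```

Let's trace through this code step by step.

Initialize: num_found = 0
Initialize: arr = [17, 16, 3, 12, 2, 6, 18, 13]
Entering loop: for num in arr:

After execution: num_found = 3
3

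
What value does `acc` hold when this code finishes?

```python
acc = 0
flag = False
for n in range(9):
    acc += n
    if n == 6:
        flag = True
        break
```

Let's trace through this code step by step.

Initialize: acc = 0
Initialize: flag = False
Entering loop: for n in range(9):

After execution: acc = 21
21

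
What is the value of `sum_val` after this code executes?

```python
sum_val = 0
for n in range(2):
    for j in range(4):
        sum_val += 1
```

Let's trace through this code step by step.

Initialize: sum_val = 0
Entering loop: for n in range(2):

After execution: sum_val = 8
8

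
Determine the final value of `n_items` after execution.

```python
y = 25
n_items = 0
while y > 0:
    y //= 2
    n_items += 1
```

Let's trace through this code step by step.

Initialize: y = 25
Initialize: n_items = 0
Entering loop: while y > 0:

After execution: n_items = 5
5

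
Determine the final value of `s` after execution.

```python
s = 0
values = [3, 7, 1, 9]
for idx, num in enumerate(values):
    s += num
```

Let's trace through this code step by step.

Initialize: s = 0
Initialize: values = [3, 7, 1, 9]
Entering loop: for idx, num in enumerate(values):

After execution: s = 20
20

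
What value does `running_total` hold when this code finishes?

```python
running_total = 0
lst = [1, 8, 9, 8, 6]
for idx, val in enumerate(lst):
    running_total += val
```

Let's trace through this code step by step.

Initialize: running_total = 0
Initialize: lst = [1, 8, 9, 8, 6]
Entering loop: for idx, val in enumerate(lst):

After execution: running_total = 32
32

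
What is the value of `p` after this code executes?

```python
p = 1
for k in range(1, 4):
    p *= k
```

Let's trace through this code step by step.

Initialize: p = 1
Entering loop: for k in range(1, 4):

After execution: p = 6
6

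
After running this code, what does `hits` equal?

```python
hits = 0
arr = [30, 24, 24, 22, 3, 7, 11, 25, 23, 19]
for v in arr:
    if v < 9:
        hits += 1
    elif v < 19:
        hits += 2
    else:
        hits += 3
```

Let's trace through this code step by step.

Initialize: hits = 0
Initialize: arr = [30, 24, 24, 22, 3, 7, 11, 25, 23, 19]
Entering loop: for v in arr:

After execution: hits = 25
25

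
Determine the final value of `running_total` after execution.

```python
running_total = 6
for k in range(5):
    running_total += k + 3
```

Let's trace through this code step by step.

Initialize: running_total = 6
Entering loop: for k in range(5):

After execution: running_total = 31
31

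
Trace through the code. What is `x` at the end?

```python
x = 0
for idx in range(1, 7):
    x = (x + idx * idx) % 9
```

Let's trace through this code step by step.

Initialize: x = 0
Entering loop: for idx in range(1, 7):

After execution: x = 1
1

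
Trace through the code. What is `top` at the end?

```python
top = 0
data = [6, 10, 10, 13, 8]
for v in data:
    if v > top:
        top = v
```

Let's trace through this code step by step.

Initialize: top = 0
Initialize: data = [6, 10, 10, 13, 8]
Entering loop: for v in data:

After execution: top = 13
13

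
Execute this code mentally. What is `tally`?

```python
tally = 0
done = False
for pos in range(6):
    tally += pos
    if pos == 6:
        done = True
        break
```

Let's trace through this code step by step.

Initialize: tally = 0
Initialize: done = False
Entering loop: for pos in range(6):

After execution: tally = 15
15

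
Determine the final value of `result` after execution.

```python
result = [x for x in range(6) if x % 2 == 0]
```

Let's trace through this code step by step.

Initialize: result = [x for x in range(6) if x % 2 == 0]

After execution: result = [0, 2, 4]
[0, 2, 4]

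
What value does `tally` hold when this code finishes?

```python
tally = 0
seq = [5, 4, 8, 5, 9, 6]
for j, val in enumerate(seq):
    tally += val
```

Let's trace through this code step by step.

Initialize: tally = 0
Initialize: seq = [5, 4, 8, 5, 9, 6]
Entering loop: for j, val in enumerate(seq):

After execution: tally = 37
37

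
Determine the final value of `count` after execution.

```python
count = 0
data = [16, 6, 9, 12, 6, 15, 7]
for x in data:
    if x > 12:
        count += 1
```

Let's trace through this code step by step.

Initialize: count = 0
Initialize: data = [16, 6, 9, 12, 6, 15, 7]
Entering loop: for x in data:

After execution: count = 2
2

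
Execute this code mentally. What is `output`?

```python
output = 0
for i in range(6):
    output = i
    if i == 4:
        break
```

Let's trace through this code step by step.

Initialize: output = 0
Entering loop: for i in range(6):

After execution: output = 4
4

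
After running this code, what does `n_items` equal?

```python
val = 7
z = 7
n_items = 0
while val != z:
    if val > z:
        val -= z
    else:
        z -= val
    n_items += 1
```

Let's trace through this code step by step.

Initialize: val = 7
Initialize: z = 7
Initialize: n_items = 0
Entering loop: while val != z:

After execution: n_items = 0
0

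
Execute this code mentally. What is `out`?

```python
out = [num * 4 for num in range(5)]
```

Let's trace through this code step by step.

Initialize: out = [num * 4 for num in range(5)]

After execution: out = [0, 4, 8, 12, 16]
[0, 4, 8, 12, 16]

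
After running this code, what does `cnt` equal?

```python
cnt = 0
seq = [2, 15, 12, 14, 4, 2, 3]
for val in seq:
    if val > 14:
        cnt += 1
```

Let's trace through this code step by step.

Initialize: cnt = 0
Initialize: seq = [2, 15, 12, 14, 4, 2, 3]
Entering loop: for val in seq:

After execution: cnt = 1
1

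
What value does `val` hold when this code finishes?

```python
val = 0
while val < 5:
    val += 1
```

Let's trace through this code step by step.

Initialize: val = 0
Entering loop: while val < 5:

After execution: val = 5
5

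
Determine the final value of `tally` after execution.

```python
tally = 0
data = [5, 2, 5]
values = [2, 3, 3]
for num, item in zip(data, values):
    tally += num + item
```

Let's trace through this code step by step.

Initialize: tally = 0
Initialize: data = [5, 2, 5]
Initialize: values = [2, 3, 3]
Entering loop: for num, item in zip(data, values):

After execution: tally = 20
20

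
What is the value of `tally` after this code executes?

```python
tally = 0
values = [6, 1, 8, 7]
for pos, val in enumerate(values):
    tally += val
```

Let's trace through this code step by step.

Initialize: tally = 0
Initialize: values = [6, 1, 8, 7]
Entering loop: for pos, val in enumerate(values):

After execution: tally = 22
22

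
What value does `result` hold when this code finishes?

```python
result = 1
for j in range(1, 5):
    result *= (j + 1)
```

Let's trace through this code step by step.

Initialize: result = 1
Entering loop: for j in range(1, 5):

After execution: result = 120
120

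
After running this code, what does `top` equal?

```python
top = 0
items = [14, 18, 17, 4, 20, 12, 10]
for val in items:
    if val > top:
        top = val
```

Let's trace through this code step by step.

Initialize: top = 0
Initialize: items = [14, 18, 17, 4, 20, 12, 10]
Entering loop: for val in items:

After execution: top = 20
20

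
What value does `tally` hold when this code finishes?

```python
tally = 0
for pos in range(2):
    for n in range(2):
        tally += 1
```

Let's trace through this code step by step.

Initialize: tally = 0
Entering loop: for pos in range(2):

After execution: tally = 4
4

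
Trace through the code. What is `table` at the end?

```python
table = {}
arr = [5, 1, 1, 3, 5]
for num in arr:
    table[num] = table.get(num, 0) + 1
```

Let's trace through this code step by step.

Initialize: table = {}
Initialize: arr = [5, 1, 1, 3, 5]
Entering loop: for num in arr:

After execution: table = {5: 2, 1: 2, 3: 1}
{5: 2, 1: 2, 3: 1}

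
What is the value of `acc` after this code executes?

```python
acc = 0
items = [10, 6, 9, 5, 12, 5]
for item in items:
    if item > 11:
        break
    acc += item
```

Let's trace through this code step by step.

Initialize: acc = 0
Initialize: items = [10, 6, 9, 5, 12, 5]
Entering loop: for item in items:

After execution: acc = 30
30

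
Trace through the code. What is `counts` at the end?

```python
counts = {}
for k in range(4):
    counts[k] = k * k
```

Let's trace through this code step by step.

Initialize: counts = {}
Entering loop: for k in range(4):

After execution: counts = {0: 0, 1: 1, 2: 4, 3: 9}
{0: 0, 1: 1, 2: 4, 3: 9}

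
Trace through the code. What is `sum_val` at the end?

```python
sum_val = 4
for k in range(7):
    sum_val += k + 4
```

Let's trace through this code step by step.

Initialize: sum_val = 4
Entering loop: for k in range(7):

After execution: sum_val = 53
53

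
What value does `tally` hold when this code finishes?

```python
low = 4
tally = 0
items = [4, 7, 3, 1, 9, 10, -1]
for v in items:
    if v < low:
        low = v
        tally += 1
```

Let's trace through this code step by step.

Initialize: low = 4
Initialize: tally = 0
Initialize: items = [4, 7, 3, 1, 9, 10, -1]
Entering loop: for v in items:

After execution: tally = 3
3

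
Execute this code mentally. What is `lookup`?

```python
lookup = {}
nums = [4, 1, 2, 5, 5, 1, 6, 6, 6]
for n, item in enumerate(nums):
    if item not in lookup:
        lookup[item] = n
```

Let's trace through this code step by step.

Initialize: lookup = {}
Initialize: nums = [4, 1, 2, 5, 5, 1, 6, 6, 6]
Entering loop: for n, item in enumerate(nums):

After execution: lookup = {4: 0, 1: 1, 2: 2, 5: 3, 6: 6}
{4: 0, 1: 1, 2: 2, 5: 3, 6: 6}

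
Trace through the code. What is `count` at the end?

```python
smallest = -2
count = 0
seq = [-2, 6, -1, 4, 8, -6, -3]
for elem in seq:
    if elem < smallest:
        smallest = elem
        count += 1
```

Let's trace through this code step by step.

Initialize: smallest = -2
Initialize: count = 0
Initialize: seq = [-2, 6, -1, 4, 8, -6, -3]
Entering loop: for elem in seq:

After execution: count = 1
1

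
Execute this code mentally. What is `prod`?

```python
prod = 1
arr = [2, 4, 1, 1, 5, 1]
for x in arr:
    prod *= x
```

Let's trace through this code step by step.

Initialize: prod = 1
Initialize: arr = [2, 4, 1, 1, 5, 1]
Entering loop: for x in arr:

After execution: prod = 40
40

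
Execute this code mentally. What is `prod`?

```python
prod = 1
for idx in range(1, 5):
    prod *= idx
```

Let's trace through this code step by step.

Initialize: prod = 1
Entering loop: for idx in range(1, 5):

After execution: prod = 24
24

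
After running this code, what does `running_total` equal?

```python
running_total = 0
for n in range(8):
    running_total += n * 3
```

Let's trace through this code step by step.

Initialize: running_total = 0
Entering loop: for n in range(8):

After execution: running_total = 84
84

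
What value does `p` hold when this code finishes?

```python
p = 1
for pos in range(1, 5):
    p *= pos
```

Let's trace through this code step by step.

Initialize: p = 1
Entering loop: for pos in range(1, 5):

After execution: p = 24
24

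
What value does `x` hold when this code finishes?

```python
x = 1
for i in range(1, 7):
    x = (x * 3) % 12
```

Let's trace through this code step by step.

Initialize: x = 1
Entering loop: for i in range(1, 7):

After execution: x = 9
9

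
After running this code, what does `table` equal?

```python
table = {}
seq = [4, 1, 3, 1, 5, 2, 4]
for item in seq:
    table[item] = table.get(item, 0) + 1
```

Let's trace through this code step by step.

Initialize: table = {}
Initialize: seq = [4, 1, 3, 1, 5, 2, 4]
Entering loop: for item in seq:

After execution: table = {4: 2, 1: 2, 3: 1, 5: 1, 2: 1}
{4: 2, 1: 2, 3: 1, 5: 1, 2: 1}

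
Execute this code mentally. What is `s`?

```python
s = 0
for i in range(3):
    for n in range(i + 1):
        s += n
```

Let's trace through this code step by step.

Initialize: s = 0
Entering loop: for i in range(3):

After execution: s = 4
4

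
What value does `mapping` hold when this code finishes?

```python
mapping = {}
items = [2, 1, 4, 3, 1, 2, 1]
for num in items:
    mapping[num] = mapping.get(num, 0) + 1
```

Let's trace through this code step by step.

Initialize: mapping = {}
Initialize: items = [2, 1, 4, 3, 1, 2, 1]
Entering loop: for num in items:

After execution: mapping = {2: 2, 1: 3, 4: 1, 3: 1}
{2: 2, 1: 3, 4: 1, 3: 1}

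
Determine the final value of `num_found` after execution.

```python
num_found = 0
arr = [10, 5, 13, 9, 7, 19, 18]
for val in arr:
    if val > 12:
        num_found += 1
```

Let's trace through this code step by step.

Initialize: num_found = 0
Initialize: arr = [10, 5, 13, 9, 7, 19, 18]
Entering loop: for val in arr:

After execution: num_found = 3
3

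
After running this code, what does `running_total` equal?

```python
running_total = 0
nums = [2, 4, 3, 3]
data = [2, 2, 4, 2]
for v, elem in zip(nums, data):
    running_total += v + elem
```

Let's trace through this code step by step.

Initialize: running_total = 0
Initialize: nums = [2, 4, 3, 3]
Initialize: data = [2, 2, 4, 2]
Entering loop: for v, elem in zip(nums, data):

After execution: running_total = 22
22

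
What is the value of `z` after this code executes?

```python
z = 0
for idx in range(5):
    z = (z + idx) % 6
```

Let's trace through this code step by step.

Initialize: z = 0
Entering loop: for idx in range(5):

After execution: z = 4
4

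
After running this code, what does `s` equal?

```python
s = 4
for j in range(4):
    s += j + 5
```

Let's trace through this code step by step.

Initialize: s = 4
Entering loop: for j in range(4):

After execution: s = 30
30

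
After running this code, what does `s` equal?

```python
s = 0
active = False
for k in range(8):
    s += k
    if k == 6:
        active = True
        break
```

Let's trace through this code step by step.

Initialize: s = 0
Initialize: active = False
Entering loop: for k in range(8):

After execution: s = 21
21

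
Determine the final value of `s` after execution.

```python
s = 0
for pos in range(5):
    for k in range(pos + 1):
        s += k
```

Let's trace through this code step by step.

Initialize: s = 0
Entering loop: for pos in range(5):

After execution: s = 20
20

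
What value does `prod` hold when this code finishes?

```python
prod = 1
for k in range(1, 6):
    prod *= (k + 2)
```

Let's trace through this code step by step.

Initialize: prod = 1
Entering loop: for k in range(1, 6):

After execution: prod = 2520
2520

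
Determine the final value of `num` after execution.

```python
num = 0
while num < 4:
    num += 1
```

Let's trace through this code step by step.

Initialize: num = 0
Entering loop: while num < 4:

After execution: num = 4
4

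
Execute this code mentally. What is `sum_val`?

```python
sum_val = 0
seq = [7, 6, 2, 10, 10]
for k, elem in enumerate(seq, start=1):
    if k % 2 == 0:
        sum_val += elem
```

Let's trace through this code step by step.

Initialize: sum_val = 0
Initialize: seq = [7, 6, 2, 10, 10]
Entering loop: for k, elem in enumerate(seq, start=1):

After execution: sum_val = 16
16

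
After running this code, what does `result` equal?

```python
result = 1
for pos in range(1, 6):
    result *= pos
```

Let's trace through this code step by step.

Initialize: result = 1
Entering loop: for pos in range(1, 6):

After execution: result = 120
120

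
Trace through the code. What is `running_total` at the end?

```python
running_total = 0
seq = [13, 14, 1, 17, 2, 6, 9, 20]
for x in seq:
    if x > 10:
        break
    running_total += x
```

Let's trace through this code step by step.

Initialize: running_total = 0
Initialize: seq = [13, 14, 1, 17, 2, 6, 9, 20]
Entering loop: for x in seq:

After execution: running_total = 0
0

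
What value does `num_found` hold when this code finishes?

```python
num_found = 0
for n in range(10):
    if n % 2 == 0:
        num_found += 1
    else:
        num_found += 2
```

Let's trace through this code step by step.

Initialize: num_found = 0
Entering loop: for n in range(10):

After execution: num_found = 15
15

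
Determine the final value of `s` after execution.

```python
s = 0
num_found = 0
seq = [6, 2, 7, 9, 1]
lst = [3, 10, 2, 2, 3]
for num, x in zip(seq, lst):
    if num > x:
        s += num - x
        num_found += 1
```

Let's trace through this code step by step.

Initialize: s = 0
Initialize: num_found = 0
Initialize: seq = [6, 2, 7, 9, 1]
Initialize: lst = [3, 10, 2, 2, 3]
Entering loop: for num, x in zip(seq, lst):

After execution: s = 15
15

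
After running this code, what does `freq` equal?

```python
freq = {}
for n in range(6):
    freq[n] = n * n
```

Let's trace through this code step by step.

Initialize: freq = {}
Entering loop: for n in range(6):

After execution: freq = {0: 0, 1: 1, 2: 4, 3: 9, 4: 16, 5: 25}
{0: 0, 1: 1, 2: 4, 3: 9, 4: 16, 5: 25}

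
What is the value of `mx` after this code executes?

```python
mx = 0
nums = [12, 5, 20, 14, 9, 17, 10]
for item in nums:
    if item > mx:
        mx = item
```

Let's trace through this code step by step.

Initialize: mx = 0
Initialize: nums = [12, 5, 20, 14, 9, 17, 10]
Entering loop: for item in nums:

After execution: mx = 20
20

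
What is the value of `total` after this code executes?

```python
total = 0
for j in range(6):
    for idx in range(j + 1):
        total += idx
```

Let's trace through this code step by step.

Initialize: total = 0
Entering loop: for j in range(6):

After execution: total = 35
35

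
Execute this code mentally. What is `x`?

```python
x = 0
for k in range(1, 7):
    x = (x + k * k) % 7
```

Let's trace through this code step by step.

Initialize: x = 0
Entering loop: for k in range(1, 7):

After execution: x = 0
0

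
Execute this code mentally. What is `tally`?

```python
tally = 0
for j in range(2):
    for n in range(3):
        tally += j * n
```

Let's trace through this code step by step.

Initialize: tally = 0
Entering loop: for j in range(2):

After execution: tally = 3
3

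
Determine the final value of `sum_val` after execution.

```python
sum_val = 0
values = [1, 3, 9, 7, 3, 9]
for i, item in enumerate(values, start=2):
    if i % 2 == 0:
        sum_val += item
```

Let's trace through this code step by step.

Initialize: sum_val = 0
Initialize: values = [1, 3, 9, 7, 3, 9]
Entering loop: for i, item in enumerate(values, start=2):

After execution: sum_val = 13
13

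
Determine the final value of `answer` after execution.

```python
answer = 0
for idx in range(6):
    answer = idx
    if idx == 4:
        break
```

Let's trace through this code step by step.

Initialize: answer = 0
Entering loop: for idx in range(6):

After execution: answer = 4
4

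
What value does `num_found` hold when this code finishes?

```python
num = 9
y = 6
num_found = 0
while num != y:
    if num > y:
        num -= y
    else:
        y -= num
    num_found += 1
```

Let's trace through this code step by step.

Initialize: num = 9
Initialize: y = 6
Initialize: num_found = 0
Entering loop: while num != y:

After execution: num_found = 2
2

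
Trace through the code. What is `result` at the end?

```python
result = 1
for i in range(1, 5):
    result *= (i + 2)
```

Let's trace through this code step by step.

Initialize: result = 1
Entering loop: for i in range(1, 5):

After execution: result = 360
360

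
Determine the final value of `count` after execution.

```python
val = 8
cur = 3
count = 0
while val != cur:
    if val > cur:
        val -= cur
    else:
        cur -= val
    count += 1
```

Let's trace through this code step by step.

Initialize: val = 8
Initialize: cur = 3
Initialize: count = 0
Entering loop: while val != cur:

After execution: count = 4
4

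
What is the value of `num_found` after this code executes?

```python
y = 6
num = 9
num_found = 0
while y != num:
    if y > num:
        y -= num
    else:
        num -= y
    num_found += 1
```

Let's trace through this code step by step.

Initialize: y = 6
Initialize: num = 9
Initialize: num_found = 0
Entering loop: while y != num:

After execution: num_found = 2
2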